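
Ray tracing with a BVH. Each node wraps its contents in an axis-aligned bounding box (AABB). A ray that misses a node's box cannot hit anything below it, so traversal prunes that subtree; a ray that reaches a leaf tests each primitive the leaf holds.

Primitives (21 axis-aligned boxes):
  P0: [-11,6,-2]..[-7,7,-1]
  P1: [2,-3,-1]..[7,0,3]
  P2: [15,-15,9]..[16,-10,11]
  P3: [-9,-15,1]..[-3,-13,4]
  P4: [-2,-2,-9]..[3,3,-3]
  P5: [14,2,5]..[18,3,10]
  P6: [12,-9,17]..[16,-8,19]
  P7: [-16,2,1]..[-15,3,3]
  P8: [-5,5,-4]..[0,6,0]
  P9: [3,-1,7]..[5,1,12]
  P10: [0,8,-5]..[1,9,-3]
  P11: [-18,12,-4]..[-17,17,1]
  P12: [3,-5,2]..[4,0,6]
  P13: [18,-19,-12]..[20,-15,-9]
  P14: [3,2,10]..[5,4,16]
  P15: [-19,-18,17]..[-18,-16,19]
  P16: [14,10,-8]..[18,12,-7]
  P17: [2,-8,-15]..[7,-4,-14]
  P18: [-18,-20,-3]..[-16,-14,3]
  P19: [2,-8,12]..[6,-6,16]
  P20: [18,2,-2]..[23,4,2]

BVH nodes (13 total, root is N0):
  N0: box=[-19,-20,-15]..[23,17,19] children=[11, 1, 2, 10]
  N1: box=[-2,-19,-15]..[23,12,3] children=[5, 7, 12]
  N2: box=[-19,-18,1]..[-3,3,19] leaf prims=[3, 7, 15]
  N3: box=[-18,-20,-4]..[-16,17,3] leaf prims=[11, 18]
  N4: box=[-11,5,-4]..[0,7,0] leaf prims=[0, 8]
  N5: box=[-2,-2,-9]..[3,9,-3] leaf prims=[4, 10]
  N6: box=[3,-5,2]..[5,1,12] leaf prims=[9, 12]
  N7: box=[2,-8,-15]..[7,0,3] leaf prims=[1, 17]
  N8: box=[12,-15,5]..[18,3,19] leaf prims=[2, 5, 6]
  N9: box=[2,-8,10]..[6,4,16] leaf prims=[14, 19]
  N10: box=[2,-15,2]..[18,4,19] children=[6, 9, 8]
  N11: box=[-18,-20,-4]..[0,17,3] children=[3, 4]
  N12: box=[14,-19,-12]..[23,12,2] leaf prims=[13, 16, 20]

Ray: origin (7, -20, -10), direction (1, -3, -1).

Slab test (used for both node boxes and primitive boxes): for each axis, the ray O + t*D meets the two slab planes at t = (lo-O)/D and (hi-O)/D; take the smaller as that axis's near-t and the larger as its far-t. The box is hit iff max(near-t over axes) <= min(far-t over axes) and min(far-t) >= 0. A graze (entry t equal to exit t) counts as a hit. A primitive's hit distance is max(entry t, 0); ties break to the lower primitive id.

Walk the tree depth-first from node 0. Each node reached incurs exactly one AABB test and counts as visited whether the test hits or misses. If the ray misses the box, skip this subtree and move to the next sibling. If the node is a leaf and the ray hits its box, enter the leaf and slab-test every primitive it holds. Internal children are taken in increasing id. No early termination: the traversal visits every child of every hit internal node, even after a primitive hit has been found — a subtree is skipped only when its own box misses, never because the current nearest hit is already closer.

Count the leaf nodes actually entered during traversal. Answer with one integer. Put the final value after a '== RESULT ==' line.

Trace the traversal:
N0 x:[-26,16] y:[-37/3,0] z:[-29,5] -> hit [-37/3,0], descend [1, 2, 10, 11]
  N1 x:[-9,16] y:[-32/3,-1/3] z:[-13,5] -> miss, prune
  N2 x:[-26,-10] y:[-23/3,-2/3] z:[-29,-11] -> miss, prune
  N10 x:[-5,11] y:[-8,-5/3] z:[-29,-12] -> miss, prune
  N11 x:[-25,-7] y:[-37/3,0] z:[-13,-6] -> miss, prune

Summary -> nodes [0, 1, 2, 10, 11]; box-tests=5; leaf-entries=0; first=miss

== RESULT ==
0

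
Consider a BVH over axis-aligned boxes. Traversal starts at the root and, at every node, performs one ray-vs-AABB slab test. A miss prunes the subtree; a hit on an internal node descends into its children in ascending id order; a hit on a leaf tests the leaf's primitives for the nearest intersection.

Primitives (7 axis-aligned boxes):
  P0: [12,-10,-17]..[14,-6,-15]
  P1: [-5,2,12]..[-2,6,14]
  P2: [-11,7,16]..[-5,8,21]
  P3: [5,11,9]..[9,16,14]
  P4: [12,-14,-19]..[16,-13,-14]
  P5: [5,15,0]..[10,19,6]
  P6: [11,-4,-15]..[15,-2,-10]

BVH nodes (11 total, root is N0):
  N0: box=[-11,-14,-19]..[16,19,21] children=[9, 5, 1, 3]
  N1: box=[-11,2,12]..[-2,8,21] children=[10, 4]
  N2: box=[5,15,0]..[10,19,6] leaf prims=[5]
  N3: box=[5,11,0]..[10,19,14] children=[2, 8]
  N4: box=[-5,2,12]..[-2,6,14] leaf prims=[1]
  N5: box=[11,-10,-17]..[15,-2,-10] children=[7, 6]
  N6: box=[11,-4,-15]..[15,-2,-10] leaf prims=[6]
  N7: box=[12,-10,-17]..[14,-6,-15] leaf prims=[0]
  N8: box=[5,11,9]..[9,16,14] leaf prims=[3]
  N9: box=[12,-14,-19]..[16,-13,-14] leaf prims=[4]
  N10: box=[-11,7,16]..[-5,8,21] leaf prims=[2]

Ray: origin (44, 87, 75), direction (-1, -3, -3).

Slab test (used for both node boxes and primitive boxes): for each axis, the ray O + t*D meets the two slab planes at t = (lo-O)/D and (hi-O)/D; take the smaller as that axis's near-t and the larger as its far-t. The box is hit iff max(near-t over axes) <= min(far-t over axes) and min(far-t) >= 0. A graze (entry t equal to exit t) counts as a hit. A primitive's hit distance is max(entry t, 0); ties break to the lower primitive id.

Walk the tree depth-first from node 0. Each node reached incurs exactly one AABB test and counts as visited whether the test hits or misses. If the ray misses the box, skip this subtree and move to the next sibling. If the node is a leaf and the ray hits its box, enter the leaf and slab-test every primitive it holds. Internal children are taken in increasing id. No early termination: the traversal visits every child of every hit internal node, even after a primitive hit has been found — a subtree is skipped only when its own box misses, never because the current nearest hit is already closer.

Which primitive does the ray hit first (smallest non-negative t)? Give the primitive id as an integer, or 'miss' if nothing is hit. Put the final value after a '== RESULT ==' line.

Walk:
N0 x:[28,55] y:[68/3,101/3] z:[18,94/3] -> hit [28,94/3], descend [1, 3, 5, 9]
  N1 x:[46,55] y:[79/3,85/3] z:[18,21] -> miss, prune
  N3 x:[34,39] y:[68/3,76/3] z:[61/3,25] -> miss, prune
  N5 x:[29,33] y:[89/3,97/3] z:[85/3,92/3] -> hit [89/3,92/3], descend [6, 7]
    N6 x:[29,33] y:[89/3,91/3] z:[85/3,30] -> hit [89/3,30] leaf, test {P6@t=89/3}
    N7 x:[30,32] y:[31,97/3] z:[30,92/3] -> miss, prune
  N9 x:[28,32] y:[100/3,101/3] z:[89/3,94/3] -> miss, prune

order=[0, 1, 3, 5, 6, 7, 9]  |boxes|=7  |leaves|=1  hit=P6

== RESULT ==
6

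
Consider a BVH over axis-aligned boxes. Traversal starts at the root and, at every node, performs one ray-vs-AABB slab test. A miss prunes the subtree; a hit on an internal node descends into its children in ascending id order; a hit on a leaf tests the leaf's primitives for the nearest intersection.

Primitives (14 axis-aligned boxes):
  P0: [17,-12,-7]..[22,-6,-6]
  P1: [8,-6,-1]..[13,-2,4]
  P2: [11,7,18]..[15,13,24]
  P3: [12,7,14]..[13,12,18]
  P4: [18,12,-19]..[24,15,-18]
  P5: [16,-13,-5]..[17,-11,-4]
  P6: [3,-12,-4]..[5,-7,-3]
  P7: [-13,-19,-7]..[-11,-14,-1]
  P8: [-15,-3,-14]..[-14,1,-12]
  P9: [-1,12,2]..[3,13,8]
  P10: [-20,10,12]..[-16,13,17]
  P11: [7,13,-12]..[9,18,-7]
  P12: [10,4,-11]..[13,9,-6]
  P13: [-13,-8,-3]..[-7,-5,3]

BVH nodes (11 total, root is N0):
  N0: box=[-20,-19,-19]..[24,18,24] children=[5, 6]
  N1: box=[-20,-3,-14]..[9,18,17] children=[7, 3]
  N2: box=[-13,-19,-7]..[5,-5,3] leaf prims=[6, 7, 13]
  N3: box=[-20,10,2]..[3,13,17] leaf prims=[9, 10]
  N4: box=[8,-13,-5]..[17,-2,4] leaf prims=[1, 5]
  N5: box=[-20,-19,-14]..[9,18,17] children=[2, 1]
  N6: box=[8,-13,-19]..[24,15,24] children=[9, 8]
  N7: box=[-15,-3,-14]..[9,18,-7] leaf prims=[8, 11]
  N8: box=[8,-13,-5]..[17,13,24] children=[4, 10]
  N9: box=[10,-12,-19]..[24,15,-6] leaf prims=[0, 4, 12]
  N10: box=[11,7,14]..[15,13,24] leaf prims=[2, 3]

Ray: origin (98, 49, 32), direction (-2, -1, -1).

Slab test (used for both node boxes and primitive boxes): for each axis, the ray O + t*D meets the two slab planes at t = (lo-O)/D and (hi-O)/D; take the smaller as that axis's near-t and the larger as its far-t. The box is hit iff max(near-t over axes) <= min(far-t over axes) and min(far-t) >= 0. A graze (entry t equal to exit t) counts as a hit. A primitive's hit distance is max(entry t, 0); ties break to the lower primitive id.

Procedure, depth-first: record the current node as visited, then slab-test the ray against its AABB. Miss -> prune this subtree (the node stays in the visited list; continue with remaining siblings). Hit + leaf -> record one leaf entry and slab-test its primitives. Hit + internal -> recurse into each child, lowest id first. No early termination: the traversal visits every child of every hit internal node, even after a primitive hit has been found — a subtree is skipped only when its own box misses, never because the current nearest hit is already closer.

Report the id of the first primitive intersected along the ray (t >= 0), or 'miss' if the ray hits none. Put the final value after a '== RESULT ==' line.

Walk:
N0 x:[37,59] y:[31,68] z:[8,51] -> hit [37,51], descend [5, 6]
  N5 x:[89/2,59] y:[31,68] z:[15,46] -> hit [89/2,46], descend [1, 2]
    N1 x:[89/2,59] y:[31,52] z:[15,46] -> hit [89/2,46], descend [3, 7]
      N3 x:[95/2,59] y:[36,39] z:[15,30] -> miss, prune
      N7 x:[89/2,113/2] y:[31,52] z:[39,46] -> hit [89/2,46] leaf, test {P8(miss), P11(miss)}
    N2 x:[93/2,111/2] y:[54,68] z:[29,39] -> miss, prune
  N6 x:[37,45] y:[34,62] z:[8,51] -> hit [37,45], descend [8, 9]
    N8 x:[81/2,45] y:[36,62] z:[8,37] -> miss, prune
    N9 x:[37,44] y:[34,61] z:[38,51] -> hit [38,44] leaf, test {P0(miss), P4(miss), P12@t=85/2}

order=[0, 5, 1, 3, 7, 2, 6, 8, 9]  |boxes|=9  |leaves|=2  hit=P12

== RESULT ==
12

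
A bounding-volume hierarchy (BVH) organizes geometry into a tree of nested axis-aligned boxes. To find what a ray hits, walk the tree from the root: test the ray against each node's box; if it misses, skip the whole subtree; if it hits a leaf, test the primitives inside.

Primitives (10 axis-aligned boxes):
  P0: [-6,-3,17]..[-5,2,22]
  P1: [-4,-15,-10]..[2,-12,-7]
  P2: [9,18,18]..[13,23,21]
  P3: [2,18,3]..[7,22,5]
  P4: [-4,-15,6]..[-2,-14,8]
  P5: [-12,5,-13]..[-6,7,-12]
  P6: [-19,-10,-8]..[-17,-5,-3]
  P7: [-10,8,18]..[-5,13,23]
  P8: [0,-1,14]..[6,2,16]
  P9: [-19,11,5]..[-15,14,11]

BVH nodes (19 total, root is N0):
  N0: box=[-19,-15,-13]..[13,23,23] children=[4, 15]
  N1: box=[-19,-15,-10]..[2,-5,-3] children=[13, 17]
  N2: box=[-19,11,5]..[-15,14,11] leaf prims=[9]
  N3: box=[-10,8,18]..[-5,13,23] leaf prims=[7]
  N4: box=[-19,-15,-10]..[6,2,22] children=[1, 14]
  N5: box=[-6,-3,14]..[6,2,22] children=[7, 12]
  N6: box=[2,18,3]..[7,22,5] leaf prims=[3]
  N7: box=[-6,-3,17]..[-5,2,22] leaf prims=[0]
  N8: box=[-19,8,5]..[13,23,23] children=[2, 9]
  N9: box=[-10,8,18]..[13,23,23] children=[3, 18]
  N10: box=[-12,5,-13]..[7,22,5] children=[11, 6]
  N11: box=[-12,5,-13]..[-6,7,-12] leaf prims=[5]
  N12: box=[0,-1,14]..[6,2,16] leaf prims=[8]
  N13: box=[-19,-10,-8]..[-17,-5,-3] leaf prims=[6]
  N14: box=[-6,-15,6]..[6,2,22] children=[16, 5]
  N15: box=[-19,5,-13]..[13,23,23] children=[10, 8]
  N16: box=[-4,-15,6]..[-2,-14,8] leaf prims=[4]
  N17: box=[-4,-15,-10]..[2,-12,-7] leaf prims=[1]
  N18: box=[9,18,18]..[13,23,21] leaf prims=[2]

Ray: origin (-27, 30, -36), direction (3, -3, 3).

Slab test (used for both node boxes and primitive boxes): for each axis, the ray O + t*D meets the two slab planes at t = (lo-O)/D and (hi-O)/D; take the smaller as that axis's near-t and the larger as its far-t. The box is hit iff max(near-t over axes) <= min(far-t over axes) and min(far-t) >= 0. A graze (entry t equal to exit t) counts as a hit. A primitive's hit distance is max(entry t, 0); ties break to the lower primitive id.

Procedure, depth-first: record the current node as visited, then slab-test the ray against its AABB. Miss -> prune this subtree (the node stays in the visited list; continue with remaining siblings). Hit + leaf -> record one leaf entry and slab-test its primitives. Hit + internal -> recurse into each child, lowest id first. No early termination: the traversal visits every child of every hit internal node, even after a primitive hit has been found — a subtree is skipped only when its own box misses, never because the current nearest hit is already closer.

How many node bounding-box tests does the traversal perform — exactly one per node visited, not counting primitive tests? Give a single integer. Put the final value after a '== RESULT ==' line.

Trace the traversal:
N0 x:[8/3,40/3] y:[7/3,15] z:[23/3,59/3] -> hit [23/3,40/3], descend [4, 15]
  N4 x:[8/3,11] y:[28/3,15] z:[26/3,58/3] -> hit [28/3,11], descend [1, 14]
    N1 x:[8/3,29/3] y:[35/3,15] z:[26/3,11] -> miss, prune
    N14 x:[7,11] y:[28/3,15] z:[14,58/3] -> miss, prune
  N15 x:[8/3,40/3] y:[7/3,25/3] z:[23/3,59/3] -> hit [23/3,25/3], descend [8, 10]
    N8 x:[8/3,40/3] y:[7/3,22/3] z:[41/3,59/3] -> miss, prune
    N10 x:[5,34/3] y:[8/3,25/3] z:[23/3,41/3] -> hit [23/3,25/3], descend [6, 11]
      N6 x:[29/3,34/3] y:[8/3,4] z:[13,41/3] -> miss, prune
      N11 x:[5,7] y:[23/3,25/3] z:[23/3,8] -> miss, prune

order=[0, 4, 1, 14, 15, 8, 10, 6, 11]  |boxes|=9  |leaves|=0  hit=miss

== RESULT ==
9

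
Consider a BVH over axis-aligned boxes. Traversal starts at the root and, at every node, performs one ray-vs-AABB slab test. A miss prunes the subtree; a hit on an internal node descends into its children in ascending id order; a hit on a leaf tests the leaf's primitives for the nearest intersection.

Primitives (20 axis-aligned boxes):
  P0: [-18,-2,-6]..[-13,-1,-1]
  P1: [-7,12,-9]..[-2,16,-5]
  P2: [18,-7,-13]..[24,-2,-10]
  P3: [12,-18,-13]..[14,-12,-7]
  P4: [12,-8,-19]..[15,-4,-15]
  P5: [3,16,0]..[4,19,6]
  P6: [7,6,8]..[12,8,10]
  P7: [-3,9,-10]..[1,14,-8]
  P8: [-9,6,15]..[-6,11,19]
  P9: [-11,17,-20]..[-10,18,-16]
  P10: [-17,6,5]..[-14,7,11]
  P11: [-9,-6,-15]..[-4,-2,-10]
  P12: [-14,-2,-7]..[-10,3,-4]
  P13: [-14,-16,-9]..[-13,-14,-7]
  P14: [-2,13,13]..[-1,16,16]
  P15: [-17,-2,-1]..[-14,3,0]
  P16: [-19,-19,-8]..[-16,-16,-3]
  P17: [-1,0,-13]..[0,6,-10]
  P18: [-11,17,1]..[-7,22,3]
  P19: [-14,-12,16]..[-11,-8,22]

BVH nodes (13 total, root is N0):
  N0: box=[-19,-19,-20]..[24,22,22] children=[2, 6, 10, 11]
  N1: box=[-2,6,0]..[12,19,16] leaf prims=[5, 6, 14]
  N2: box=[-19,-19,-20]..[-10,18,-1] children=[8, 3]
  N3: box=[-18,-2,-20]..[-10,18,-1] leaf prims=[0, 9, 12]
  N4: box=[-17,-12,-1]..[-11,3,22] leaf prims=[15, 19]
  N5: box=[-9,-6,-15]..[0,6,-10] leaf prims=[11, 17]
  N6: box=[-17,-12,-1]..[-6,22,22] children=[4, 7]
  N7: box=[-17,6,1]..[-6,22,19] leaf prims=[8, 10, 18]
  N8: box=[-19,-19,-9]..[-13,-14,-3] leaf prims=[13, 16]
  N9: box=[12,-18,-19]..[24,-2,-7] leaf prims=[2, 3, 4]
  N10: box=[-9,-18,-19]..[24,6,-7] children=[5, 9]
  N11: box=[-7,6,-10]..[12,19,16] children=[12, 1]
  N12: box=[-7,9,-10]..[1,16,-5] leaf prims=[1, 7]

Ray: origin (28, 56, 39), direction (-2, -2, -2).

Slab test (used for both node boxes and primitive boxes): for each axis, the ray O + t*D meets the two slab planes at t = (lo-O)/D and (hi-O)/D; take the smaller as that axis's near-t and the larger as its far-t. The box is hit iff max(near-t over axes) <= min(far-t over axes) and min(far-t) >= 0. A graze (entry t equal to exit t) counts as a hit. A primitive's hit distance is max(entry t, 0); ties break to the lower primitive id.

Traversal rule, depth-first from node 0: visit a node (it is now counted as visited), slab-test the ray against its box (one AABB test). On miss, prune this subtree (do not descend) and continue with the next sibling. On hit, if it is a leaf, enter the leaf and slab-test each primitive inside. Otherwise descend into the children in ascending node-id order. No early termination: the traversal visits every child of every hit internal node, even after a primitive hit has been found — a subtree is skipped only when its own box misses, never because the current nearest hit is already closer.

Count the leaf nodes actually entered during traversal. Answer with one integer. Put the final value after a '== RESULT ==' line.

Traverse from the root:
N0 x:[2,47/2] y:[17,75/2] z:[17/2,59/2] -> hit [17,47/2], descend [2, 6, 10, 11]
  N2 x:[19,47/2] y:[19,75/2] z:[20,59/2] -> hit [20,47/2], descend [3, 8]
    N3 x:[19,23] y:[19,29] z:[20,59/2] -> hit [20,23] leaf, test {P0(miss), P9(miss), P12(miss)}
    N8 x:[41/2,47/2] y:[35,75/2] z:[21,24] -> miss, prune
  N6 x:[17,45/2] y:[17,34] z:[17/2,20] -> hit [17,20], descend [4, 7]
    N4 x:[39/2,45/2] y:[53/2,34] z:[17/2,20] -> miss, prune
    N7 x:[17,45/2] y:[17,25] z:[10,19] -> hit [17,19] leaf, test {P8(miss), P10(miss), P18@t=18}
  N10 x:[2,37/2] y:[25,37] z:[23,29] -> miss, prune
  N11 x:[8,35/2] y:[37/2,25] z:[23/2,49/2] -> miss, prune

9 AABB tests over nodes [0, 2, 3, 8, 6, 4, 7, 10, 11]; 2 leaves entered; closest P18.

== RESULT ==
2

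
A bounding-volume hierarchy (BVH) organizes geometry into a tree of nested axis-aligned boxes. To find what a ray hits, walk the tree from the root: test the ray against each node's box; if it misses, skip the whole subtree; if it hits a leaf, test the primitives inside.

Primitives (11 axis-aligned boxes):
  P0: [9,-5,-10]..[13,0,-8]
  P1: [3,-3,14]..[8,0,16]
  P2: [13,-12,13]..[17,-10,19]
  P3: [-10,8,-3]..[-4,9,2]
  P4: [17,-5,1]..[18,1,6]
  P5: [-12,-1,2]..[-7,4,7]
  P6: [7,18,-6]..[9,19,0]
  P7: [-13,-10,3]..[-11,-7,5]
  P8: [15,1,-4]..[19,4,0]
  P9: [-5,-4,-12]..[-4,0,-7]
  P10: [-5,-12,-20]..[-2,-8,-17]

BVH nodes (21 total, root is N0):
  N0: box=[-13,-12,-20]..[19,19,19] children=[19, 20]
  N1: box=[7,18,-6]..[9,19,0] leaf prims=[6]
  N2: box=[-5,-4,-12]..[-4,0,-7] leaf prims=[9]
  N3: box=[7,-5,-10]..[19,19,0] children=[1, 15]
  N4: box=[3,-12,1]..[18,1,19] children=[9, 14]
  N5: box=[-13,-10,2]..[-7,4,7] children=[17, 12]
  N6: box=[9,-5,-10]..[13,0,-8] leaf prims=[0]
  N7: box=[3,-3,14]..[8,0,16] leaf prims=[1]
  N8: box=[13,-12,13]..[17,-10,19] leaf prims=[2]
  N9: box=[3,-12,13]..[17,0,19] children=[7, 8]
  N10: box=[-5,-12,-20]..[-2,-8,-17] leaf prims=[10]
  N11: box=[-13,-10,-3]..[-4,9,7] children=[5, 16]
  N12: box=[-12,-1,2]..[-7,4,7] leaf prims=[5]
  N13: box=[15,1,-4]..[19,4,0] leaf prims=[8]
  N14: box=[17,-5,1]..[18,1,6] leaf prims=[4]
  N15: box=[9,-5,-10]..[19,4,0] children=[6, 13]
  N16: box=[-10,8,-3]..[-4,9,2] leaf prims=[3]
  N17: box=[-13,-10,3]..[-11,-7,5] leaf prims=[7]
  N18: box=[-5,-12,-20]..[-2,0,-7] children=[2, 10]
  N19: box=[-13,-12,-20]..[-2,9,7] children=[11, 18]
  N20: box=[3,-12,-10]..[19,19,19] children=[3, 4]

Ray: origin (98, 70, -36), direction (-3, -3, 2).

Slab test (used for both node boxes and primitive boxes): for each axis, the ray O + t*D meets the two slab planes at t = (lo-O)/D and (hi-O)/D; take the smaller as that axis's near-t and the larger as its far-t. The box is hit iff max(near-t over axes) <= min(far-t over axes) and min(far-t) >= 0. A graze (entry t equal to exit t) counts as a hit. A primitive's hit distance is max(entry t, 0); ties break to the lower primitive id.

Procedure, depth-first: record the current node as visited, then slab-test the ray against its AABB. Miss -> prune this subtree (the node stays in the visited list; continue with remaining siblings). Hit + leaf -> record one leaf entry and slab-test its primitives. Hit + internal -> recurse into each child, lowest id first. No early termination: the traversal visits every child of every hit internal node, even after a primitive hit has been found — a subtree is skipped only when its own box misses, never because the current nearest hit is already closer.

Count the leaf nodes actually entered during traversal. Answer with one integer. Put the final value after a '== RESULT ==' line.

Trace the traversal:
N0 x:[79/3,37] y:[17,82/3] z:[8,55/2] -> hit [79/3,82/3], descend [19, 20]
  N19 x:[100/3,37] y:[61/3,82/3] z:[8,43/2] -> miss, prune
  N20 x:[79/3,95/3] y:[17,82/3] z:[13,55/2] -> hit [79/3,82/3], descend [3, 4]
    N3 x:[79/3,91/3] y:[17,25] z:[13,18] -> miss, prune
    N4 x:[80/3,95/3] y:[23,82/3] z:[37/2,55/2] -> hit [80/3,82/3], descend [9, 14]
      N9 x:[27,95/3] y:[70/3,82/3] z:[49/2,55/2] -> hit [27,82/3], descend [7, 8]
        N7 x:[30,95/3] y:[70/3,73/3] z:[25,26] -> miss, prune
        N8 x:[27,85/3] y:[80/3,82/3] z:[49/2,55/2] -> hit [27,82/3] leaf, test {P2@t=27}
      N14 x:[80/3,27] y:[23,25] z:[37/2,21] -> miss, prune

Visited [0, 19, 20, 3, 4, 9, 7, 8, 14]. Tests: 9 box, 1 leaf. Nearest: P2.

== RESULT ==
1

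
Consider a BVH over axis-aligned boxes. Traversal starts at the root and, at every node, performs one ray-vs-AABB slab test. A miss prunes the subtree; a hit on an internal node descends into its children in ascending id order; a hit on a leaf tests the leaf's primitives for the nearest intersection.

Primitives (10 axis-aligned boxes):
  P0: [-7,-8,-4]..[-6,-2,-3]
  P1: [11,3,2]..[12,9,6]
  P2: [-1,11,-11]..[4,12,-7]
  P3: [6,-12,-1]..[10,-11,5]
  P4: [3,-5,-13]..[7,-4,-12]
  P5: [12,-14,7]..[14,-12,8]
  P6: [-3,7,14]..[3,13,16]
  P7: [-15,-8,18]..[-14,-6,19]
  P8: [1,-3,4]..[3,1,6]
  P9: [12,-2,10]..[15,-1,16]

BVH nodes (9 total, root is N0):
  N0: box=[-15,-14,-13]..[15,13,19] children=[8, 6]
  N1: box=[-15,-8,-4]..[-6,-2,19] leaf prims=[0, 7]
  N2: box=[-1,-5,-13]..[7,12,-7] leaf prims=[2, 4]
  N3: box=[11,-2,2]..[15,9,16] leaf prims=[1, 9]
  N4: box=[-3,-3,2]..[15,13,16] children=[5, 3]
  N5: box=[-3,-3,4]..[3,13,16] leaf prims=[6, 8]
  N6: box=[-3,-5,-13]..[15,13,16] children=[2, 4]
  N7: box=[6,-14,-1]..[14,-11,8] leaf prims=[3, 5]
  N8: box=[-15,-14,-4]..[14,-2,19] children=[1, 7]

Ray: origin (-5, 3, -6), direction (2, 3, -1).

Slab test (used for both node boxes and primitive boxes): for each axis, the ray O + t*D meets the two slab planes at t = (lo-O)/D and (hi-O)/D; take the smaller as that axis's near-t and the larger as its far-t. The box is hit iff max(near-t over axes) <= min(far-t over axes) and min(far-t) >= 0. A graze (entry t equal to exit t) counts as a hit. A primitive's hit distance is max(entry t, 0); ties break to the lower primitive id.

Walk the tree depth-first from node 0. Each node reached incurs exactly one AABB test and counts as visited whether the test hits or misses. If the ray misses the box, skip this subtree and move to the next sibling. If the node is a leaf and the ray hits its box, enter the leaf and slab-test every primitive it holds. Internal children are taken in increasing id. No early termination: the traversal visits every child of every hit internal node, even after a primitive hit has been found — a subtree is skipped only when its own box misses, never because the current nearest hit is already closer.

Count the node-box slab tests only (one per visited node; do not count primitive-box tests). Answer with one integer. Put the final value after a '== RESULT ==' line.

Traverse from the root:
N0 x:[-5,10] y:[-17/3,10/3] z:[-25,7] -> hit [-5,10/3], descend [6, 8]
  N6 x:[1,10] y:[-8/3,10/3] z:[-22,7] -> hit [1,10/3], descend [2, 4]
    N2 x:[2,6] y:[-8/3,3] z:[1,7] -> hit [2,3] leaf, test {P2@t=8/3, P4(miss)}
    N4 x:[1,10] y:[-2,10/3] z:[-22,-8] -> miss, prune
  N8 x:[-5,19/2] y:[-17/3,-5/3] z:[-25,-2] -> miss, prune

5 AABB tests over nodes [0, 6, 2, 4, 8]; 1 leaf entered; closest P2.

== RESULT ==
5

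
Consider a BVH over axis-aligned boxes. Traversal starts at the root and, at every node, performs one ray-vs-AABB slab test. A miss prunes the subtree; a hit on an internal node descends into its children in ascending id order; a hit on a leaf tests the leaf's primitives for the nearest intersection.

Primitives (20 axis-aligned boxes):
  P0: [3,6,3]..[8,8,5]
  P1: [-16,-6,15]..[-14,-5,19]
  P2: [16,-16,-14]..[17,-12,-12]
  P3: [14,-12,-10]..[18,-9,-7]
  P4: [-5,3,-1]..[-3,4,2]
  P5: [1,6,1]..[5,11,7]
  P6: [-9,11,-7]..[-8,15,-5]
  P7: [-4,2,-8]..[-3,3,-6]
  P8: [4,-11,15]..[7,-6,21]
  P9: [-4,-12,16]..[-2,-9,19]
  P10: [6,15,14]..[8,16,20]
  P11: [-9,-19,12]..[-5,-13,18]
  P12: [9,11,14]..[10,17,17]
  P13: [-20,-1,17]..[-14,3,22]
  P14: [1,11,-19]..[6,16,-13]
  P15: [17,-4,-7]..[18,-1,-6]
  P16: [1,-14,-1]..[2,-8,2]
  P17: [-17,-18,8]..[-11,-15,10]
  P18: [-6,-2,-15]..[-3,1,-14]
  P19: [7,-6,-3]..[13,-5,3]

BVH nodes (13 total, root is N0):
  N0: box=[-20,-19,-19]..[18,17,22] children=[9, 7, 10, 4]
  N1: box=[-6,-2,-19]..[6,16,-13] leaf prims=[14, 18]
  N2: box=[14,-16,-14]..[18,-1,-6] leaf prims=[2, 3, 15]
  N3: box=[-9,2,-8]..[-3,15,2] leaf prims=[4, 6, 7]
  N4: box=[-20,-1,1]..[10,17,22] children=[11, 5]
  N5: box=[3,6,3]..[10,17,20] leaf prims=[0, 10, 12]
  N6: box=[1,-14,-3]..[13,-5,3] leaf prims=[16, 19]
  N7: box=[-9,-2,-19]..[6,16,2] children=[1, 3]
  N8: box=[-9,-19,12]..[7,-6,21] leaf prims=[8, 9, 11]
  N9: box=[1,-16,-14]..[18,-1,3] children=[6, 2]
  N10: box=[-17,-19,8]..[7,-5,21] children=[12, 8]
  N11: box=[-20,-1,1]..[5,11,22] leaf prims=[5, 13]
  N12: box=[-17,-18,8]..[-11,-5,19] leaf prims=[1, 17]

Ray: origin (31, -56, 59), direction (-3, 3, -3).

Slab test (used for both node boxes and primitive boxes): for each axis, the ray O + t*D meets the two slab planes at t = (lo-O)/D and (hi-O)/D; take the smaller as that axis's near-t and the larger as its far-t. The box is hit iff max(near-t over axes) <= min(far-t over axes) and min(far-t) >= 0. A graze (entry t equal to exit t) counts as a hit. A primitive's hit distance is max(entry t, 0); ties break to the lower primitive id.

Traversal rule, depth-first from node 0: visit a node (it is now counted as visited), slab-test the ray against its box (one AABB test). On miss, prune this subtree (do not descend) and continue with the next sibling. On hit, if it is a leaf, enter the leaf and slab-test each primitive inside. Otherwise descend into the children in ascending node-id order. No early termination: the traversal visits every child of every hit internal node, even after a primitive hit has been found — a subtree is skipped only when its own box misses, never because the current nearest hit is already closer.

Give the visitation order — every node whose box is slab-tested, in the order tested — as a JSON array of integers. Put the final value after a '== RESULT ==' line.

Trace the traversal:
N0 x:[13/3,17] y:[37/3,73/3] z:[37/3,26] -> hit [37/3,17], descend [4, 7, 9, 10]
  N4 x:[7,17] y:[55/3,73/3] z:[37/3,58/3] -> miss, prune
  N7 x:[25/3,40/3] y:[18,24] z:[19,26] -> miss, prune
  N9 x:[13/3,10] y:[40/3,55/3] z:[56/3,73/3] -> miss, prune
  N10 x:[8,16] y:[37/3,17] z:[38/3,17] -> hit [38/3,16], descend [8, 12]
    N8 x:[8,40/3] y:[37/3,50/3] z:[38/3,47/3] -> hit [38/3,40/3] leaf, test {P8(miss), P9(miss), P11(miss)}
    N12 x:[14,16] y:[38/3,17] z:[40/3,17] -> hit [14,16] leaf, test {P1(miss), P17(miss)}

Summary -> nodes [0, 4, 7, 9, 10, 8, 12]; box-tests=7; leaf-entries=2; first=miss

== RESULT ==
[0, 4, 7, 9, 10, 8, 12]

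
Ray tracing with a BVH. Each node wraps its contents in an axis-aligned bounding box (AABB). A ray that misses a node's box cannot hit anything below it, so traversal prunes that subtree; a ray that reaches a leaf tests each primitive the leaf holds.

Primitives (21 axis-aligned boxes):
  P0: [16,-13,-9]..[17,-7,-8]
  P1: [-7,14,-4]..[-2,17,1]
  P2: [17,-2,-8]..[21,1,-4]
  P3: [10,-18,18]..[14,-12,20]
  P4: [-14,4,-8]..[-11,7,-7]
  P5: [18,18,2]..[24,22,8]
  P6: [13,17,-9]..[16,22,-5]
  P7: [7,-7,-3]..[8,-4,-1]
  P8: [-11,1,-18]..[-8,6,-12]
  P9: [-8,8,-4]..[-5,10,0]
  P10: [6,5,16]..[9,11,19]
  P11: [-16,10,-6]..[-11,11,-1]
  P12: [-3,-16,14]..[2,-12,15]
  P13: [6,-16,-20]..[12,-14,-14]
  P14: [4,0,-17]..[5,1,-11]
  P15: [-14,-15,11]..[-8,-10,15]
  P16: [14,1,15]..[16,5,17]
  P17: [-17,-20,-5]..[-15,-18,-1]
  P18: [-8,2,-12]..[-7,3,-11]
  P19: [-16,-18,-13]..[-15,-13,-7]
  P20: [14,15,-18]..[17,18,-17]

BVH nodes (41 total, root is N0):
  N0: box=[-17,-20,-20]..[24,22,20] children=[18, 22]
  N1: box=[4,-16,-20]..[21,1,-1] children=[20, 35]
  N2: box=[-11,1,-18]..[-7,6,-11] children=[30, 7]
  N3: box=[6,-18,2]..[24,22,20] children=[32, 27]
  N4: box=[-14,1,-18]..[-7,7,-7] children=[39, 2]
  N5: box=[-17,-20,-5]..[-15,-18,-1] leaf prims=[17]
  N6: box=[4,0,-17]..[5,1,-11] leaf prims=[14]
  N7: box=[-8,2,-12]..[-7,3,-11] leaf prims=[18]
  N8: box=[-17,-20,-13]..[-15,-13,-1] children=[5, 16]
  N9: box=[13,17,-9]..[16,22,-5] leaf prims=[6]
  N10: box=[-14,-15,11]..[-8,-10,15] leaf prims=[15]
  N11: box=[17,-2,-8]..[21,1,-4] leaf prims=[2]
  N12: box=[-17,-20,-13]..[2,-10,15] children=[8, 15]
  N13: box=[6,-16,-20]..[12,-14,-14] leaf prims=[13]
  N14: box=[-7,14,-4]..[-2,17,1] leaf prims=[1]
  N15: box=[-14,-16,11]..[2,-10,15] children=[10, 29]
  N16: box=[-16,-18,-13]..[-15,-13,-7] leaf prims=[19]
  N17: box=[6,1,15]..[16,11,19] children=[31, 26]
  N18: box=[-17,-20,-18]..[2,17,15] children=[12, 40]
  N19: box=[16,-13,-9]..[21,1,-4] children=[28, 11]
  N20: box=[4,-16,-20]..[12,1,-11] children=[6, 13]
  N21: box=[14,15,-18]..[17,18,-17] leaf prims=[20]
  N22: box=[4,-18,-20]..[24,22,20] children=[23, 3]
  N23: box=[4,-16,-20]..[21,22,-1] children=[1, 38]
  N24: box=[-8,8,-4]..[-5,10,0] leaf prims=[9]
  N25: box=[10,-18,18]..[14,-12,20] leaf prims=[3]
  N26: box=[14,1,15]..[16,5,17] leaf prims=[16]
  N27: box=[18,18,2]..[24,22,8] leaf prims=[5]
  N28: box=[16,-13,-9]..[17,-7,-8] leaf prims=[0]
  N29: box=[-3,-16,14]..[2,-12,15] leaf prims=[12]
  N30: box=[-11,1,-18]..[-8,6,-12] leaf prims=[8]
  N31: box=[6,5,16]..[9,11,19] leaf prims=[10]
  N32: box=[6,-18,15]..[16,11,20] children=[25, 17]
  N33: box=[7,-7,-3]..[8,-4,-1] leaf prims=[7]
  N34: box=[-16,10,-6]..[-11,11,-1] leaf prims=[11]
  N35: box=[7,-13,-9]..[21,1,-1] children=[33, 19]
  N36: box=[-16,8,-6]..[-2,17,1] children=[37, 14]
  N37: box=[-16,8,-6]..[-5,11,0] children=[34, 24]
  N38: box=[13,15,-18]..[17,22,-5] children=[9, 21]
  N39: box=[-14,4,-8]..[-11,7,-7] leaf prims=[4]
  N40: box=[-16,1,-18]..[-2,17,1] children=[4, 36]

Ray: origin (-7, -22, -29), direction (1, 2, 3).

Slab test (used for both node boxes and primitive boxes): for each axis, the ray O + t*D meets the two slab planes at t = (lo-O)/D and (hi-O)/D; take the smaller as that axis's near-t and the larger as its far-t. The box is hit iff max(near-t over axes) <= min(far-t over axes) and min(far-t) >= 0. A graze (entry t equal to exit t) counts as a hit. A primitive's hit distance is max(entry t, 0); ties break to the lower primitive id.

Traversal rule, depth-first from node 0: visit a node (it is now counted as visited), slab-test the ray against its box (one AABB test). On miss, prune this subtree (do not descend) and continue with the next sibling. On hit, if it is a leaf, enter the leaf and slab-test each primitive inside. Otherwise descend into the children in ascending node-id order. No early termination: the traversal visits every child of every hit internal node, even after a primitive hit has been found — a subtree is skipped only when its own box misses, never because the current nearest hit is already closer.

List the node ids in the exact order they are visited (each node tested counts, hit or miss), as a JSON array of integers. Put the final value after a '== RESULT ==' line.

Walk:
N0 x:[-10,31] y:[1,22] z:[3,49/3] -> hit [3,49/3], descend [18, 22]
  N18 x:[-10,9] y:[1,39/2] z:[11/3,44/3] -> hit [11/3,9], descend [12, 40]
    N12 x:[-10,9] y:[1,6] z:[16/3,44/3] -> hit [16/3,6], descend [8, 15]
      N8 x:[-10,-8] y:[1,9/2] z:[16/3,28/3] -> miss, prune
      N15 x:[-7,9] y:[3,6] z:[40/3,44/3] -> miss, prune
    N40 x:[-9,5] y:[23/2,39/2] z:[11/3,10] -> miss, prune
  N22 x:[11,31] y:[2,22] z:[3,49/3] -> hit [11,49/3], descend [3, 23]
    N3 x:[13,31] y:[2,22] z:[31/3,49/3] -> hit [13,49/3], descend [27, 32]
      N27 x:[25,31] y:[20,22] z:[31/3,37/3] -> miss, prune
      N32 x:[13,23] y:[2,33/2] z:[44/3,49/3] -> hit [44/3,49/3], descend [17, 25]
        N17 x:[13,23] y:[23/2,33/2] z:[44/3,16] -> hit [44/3,16], descend [26, 31]
          N26 x:[21,23] y:[23/2,27/2] z:[44/3,46/3] -> miss, prune
          N31 x:[13,16] y:[27/2,33/2] z:[15,16] -> hit [15,16] leaf, test {P10@t=15}
        N25 x:[17,21] y:[2,5] z:[47/3,49/3] -> miss, prune
    N23 x:[11,28] y:[3,22] z:[3,28/3] -> miss, prune

Visited [0, 18, 12, 8, 15, 40, 22, 3, 27, 32, 17, 26, 31, 25, 23]. Tests: 15 box, 1 leaf. Nearest: P10.

== RESULT ==
[0, 18, 12, 8, 15, 40, 22, 3, 27, 32, 17, 26, 31, 25, 23]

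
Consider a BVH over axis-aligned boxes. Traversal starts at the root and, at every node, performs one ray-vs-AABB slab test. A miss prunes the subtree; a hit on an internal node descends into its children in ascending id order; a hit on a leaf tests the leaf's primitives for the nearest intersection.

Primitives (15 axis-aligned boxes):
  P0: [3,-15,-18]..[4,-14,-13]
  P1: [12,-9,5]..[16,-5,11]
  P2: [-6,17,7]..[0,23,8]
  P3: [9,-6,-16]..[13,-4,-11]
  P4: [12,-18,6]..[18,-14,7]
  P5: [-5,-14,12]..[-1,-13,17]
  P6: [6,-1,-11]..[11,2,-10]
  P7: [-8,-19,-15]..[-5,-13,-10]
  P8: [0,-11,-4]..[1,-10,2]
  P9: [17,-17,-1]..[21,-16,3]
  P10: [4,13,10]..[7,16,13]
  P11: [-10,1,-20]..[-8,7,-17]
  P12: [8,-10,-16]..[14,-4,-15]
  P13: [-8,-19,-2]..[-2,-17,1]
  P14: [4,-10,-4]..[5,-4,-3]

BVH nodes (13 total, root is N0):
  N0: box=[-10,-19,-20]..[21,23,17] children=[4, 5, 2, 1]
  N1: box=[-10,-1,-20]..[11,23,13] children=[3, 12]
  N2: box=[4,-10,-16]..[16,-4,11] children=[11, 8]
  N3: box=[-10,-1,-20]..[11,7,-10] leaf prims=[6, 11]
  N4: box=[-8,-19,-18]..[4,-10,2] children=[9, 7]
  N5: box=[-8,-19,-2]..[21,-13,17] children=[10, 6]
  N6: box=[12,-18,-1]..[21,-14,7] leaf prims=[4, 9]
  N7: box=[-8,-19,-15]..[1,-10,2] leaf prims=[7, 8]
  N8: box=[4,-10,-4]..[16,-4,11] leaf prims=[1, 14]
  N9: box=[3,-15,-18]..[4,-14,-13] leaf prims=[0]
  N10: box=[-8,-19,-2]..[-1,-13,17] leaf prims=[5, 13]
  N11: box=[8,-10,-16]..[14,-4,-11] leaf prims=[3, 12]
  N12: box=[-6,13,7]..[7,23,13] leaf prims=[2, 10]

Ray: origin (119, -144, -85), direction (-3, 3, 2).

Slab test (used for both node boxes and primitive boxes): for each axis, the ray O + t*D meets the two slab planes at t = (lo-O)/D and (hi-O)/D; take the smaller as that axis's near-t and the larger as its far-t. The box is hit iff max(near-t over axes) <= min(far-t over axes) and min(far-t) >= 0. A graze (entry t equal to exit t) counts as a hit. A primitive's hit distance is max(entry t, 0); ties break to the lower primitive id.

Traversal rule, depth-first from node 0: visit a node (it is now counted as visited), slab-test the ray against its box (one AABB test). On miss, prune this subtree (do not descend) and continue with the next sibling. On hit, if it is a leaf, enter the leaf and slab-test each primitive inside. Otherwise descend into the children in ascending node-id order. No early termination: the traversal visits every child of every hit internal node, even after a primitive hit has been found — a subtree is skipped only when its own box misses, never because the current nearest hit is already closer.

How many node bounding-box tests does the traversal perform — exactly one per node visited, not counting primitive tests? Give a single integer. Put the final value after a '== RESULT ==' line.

Walk:
N0 x:[98/3,43] y:[125/3,167/3] z:[65/2,51] -> hit [125/3,43], descend [1, 2, 4, 5]
  N1 x:[36,43] y:[143/3,167/3] z:[65/2,49] -> miss, prune
  N2 x:[103/3,115/3] y:[134/3,140/3] z:[69/2,48] -> miss, prune
  N4 x:[115/3,127/3] y:[125/3,134/3] z:[67/2,87/2] -> hit [125/3,127/3], descend [7, 9]
    N7 x:[118/3,127/3] y:[125/3,134/3] z:[35,87/2] -> hit [125/3,127/3] leaf, test {P7(miss), P8(miss)}
    N9 x:[115/3,116/3] y:[43,130/3] z:[67/2,36] -> miss, prune
  N5 x:[98/3,127/3] y:[125/3,131/3] z:[83/2,51] -> hit [125/3,127/3], descend [6, 10]
    N6 x:[98/3,107/3] y:[42,130/3] z:[42,46] -> miss, prune
    N10 x:[40,127/3] y:[125/3,131/3] z:[83/2,51] -> hit [125/3,127/3] leaf, test {P5(miss), P13@t=125/3}

Visited [0, 1, 2, 4, 7, 9, 5, 6, 10]. Tests: 9 box, 2 leaf. Nearest: P13.

== RESULT ==
9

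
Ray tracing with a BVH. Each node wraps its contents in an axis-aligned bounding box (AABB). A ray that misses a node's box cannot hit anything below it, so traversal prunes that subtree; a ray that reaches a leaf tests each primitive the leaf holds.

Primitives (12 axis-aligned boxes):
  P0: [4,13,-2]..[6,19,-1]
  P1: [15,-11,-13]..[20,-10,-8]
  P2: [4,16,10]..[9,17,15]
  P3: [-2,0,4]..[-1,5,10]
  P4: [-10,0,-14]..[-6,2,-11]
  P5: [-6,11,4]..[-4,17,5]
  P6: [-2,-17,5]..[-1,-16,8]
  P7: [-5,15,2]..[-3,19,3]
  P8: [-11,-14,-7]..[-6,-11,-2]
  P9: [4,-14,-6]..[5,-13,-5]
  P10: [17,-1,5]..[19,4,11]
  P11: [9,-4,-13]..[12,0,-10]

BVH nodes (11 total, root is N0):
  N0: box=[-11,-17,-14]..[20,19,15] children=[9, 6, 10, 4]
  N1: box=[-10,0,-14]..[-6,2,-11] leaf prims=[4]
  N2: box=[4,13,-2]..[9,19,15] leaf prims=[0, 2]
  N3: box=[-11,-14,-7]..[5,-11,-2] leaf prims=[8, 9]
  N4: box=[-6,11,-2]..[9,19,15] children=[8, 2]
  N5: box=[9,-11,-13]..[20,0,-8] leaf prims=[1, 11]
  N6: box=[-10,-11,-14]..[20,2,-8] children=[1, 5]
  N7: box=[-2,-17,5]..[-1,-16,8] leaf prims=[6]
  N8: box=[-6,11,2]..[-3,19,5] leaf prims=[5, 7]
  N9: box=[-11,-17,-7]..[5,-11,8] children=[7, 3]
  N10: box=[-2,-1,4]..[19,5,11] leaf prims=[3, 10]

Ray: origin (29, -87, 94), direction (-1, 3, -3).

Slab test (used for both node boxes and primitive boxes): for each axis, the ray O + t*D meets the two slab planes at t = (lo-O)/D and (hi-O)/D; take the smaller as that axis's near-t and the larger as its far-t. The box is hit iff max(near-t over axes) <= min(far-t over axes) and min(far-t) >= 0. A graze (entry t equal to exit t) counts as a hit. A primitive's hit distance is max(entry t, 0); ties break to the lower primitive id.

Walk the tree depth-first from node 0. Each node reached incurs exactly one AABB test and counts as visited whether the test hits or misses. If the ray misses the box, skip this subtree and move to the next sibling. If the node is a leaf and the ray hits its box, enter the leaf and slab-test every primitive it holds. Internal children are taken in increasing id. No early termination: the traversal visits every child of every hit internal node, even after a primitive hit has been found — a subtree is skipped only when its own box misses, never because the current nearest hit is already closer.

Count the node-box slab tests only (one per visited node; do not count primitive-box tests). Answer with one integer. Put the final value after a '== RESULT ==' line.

Traverse from the root:
N0 x:[9,40] y:[70/3,106/3] z:[79/3,36] -> hit [79/3,106/3], descend [4, 6, 9, 10]
  N4 x:[20,35] y:[98/3,106/3] z:[79/3,32] -> miss, prune
  N6 x:[9,39] y:[76/3,89/3] z:[34,36] -> miss, prune
  N9 x:[24,40] y:[70/3,76/3] z:[86/3,101/3] -> miss, prune
  N10 x:[10,31] y:[86/3,92/3] z:[83/3,30] -> hit [86/3,30] leaf, test {P3@t=30, P10(miss)}

Visited [0, 4, 6, 9, 10]. Tests: 5 box, 1 leaf. Nearest: P3.

== RESULT ==
5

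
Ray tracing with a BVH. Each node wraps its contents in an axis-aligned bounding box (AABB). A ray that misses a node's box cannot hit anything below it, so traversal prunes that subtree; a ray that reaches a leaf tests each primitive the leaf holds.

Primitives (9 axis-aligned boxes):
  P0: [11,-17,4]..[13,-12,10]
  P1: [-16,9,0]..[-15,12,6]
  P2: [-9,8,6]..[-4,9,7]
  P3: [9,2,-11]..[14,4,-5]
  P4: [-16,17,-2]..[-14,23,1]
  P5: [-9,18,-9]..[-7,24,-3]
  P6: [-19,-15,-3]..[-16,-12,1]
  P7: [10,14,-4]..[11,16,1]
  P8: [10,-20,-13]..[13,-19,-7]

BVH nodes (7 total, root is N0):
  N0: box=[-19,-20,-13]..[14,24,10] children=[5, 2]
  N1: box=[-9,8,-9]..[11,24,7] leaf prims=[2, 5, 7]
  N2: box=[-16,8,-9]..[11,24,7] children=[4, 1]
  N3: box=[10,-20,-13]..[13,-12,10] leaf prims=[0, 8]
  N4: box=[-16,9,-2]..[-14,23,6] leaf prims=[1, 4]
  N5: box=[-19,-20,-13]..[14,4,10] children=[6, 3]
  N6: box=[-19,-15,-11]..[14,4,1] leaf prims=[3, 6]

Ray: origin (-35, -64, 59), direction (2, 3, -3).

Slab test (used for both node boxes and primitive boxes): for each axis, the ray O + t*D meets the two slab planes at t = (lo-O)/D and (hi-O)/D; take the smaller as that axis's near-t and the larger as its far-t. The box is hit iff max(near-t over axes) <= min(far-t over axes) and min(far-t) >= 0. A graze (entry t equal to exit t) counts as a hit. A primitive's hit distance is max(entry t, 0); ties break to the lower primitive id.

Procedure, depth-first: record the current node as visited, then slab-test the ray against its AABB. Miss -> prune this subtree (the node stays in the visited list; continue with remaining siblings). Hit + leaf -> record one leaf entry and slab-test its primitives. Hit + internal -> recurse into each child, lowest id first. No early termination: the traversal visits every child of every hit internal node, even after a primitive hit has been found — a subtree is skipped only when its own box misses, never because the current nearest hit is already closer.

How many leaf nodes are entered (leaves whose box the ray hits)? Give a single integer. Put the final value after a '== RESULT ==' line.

Walk:
N0 x:[8,49/2] y:[44/3,88/3] z:[49/3,24] -> hit [49/3,24], descend [2, 5]
  N2 x:[19/2,23] y:[24,88/3] z:[52/3,68/3] -> miss, prune
  N5 x:[8,49/2] y:[44/3,68/3] z:[49/3,24] -> hit [49/3,68/3], descend [3, 6]
    N3 x:[45/2,24] y:[44/3,52/3] z:[49/3,24] -> miss, prune
    N6 x:[8,49/2] y:[49/3,68/3] z:[58/3,70/3] -> hit [58/3,68/3] leaf, test {P3@t=22, P6(miss)}

Visited [0, 2, 5, 3, 6]. Tests: 5 box, 1 leaf. Nearest: P3.

== RESULT ==
1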